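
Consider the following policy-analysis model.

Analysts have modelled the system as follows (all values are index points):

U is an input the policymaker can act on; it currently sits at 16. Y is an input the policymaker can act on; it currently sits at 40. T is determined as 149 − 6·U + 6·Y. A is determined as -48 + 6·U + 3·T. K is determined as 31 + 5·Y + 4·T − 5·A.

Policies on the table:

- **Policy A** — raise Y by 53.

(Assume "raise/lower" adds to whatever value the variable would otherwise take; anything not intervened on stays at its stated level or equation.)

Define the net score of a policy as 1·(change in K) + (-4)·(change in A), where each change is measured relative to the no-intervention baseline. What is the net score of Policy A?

Baseline:
  U = 16
  Y = 40
  T = 149 − 6·16 + 6·40 = 293
  A = -48 + 6·16 + 3·293 = 927
  K = 31 + 5·40 + 4·293 − 5·927 = -3232
Policy A (Y + 53):
  U = 16
  Y = 40 + 53 = 93
  T = 149 − 6·16 + 6·93 = 611
  A = -48 + 6·16 + 3·611 = 1881
  K = 31 + 5·93 + 4·611 − 5·1881 = -6465
ΔK = -6465 − (-3232) = -3233; ΔA = 1881 − 927 = 954
Score = 1·(-3233) + (-4)·954 = -7049

-7049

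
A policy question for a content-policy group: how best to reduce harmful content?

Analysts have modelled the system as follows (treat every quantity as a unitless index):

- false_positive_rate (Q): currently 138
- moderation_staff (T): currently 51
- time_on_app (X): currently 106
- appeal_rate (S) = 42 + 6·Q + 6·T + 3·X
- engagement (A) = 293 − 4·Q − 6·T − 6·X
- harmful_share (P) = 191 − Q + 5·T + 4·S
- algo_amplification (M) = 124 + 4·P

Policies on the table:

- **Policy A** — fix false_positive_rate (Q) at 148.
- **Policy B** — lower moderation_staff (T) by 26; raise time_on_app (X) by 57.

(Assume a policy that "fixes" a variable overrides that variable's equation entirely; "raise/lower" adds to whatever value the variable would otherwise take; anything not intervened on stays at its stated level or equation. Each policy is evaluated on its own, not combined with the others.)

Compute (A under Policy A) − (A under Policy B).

Policy A (Q := 148):
  Q = 148
  T = 51
  X = 106
  A = 293 − 4·148 − 6·51 − 6·106 = -1241
Policy B (T − 26, X + 57):
  Q = 138
  T = 51 − 26 = 25
  X = 106 + 57 = 163
  A = 293 − 4·138 − 6·25 − 6·163 = -1387
A: -1241 − (-1387) = 146

146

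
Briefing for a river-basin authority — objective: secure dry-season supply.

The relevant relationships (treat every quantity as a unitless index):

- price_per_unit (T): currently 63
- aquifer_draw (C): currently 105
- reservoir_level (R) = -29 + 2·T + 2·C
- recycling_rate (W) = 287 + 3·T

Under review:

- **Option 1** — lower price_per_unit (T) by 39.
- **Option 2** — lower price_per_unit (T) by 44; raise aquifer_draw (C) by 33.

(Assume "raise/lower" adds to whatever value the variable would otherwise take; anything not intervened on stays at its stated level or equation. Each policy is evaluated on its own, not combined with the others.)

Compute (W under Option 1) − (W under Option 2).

15

Option 1 (T − 39):
  T = 63 − 39 = 24
  W = 287 + 3·24 = 359
Option 2 (T − 44, C + 33):
  T = 63 − 44 = 19
  W = 287 + 3·19 = 344
W: 359 − 344 = 15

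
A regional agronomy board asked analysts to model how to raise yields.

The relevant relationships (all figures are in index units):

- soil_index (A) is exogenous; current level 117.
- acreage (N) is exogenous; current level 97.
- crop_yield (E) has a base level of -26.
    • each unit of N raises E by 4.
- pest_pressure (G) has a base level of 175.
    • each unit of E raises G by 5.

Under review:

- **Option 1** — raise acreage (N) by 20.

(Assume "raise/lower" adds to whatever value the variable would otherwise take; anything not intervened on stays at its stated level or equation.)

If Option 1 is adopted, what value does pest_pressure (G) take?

Option 1 (N + 20):
  N = 97 + 20 = 117
  E = -26 + 4·117 = 442
  G = 175 + 5·442 = 2385

2385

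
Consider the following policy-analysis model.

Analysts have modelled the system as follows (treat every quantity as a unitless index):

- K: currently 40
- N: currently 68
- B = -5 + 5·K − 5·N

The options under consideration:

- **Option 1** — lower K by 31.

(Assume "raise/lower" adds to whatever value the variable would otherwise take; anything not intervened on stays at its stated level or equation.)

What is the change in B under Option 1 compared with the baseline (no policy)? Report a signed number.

Baseline:
  K = 40
  N = 68
  B = -5 + 5·40 − 5·68 = -145
Option 1 (K − 31):
  K = 40 − 31 = 9
  N = 68
  B = -5 + 5·9 − 5·68 = -300
Change in B: -300 − (-145) = -155

-155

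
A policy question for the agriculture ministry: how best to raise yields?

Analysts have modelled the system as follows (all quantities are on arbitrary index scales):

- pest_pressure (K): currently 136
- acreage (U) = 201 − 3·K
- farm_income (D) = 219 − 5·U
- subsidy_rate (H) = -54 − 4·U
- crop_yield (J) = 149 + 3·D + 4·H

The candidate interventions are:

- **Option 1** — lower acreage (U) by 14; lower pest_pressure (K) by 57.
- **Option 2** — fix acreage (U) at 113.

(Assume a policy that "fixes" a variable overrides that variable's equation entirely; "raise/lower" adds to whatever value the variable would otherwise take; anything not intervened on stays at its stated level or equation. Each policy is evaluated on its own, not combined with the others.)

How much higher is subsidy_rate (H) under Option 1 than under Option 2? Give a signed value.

652

Option 1 (U − 14, K − 57):
  K = 136 − 57 = 79
  U = 201 − 3·79 (−14 from intervention) = -50
  H = -54 − 4·(-50) = 146
Option 2 (U := 113):
  K = 136
  U = 113
  H = -54 − 4·113 = -506
H: 146 − (-506) = 652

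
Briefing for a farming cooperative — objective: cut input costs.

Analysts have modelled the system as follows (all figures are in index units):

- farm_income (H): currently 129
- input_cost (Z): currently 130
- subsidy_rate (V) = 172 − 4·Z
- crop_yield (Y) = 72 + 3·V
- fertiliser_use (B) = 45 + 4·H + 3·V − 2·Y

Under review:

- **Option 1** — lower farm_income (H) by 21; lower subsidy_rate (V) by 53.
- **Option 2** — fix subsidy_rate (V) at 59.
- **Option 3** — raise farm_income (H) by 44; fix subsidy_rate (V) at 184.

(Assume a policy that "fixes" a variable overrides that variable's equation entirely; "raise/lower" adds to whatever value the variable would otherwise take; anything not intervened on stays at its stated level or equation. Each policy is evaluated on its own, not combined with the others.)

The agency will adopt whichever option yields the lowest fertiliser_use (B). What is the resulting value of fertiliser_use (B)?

41

Option 1 (H − 21, V − 53):
  H = 129 − 21 = 108
  Z = 130
  V = 172 − 4·130 (−53 from intervention) = -401
  Y = 72 + 3·(-401) = -1131
  B = 45 + 4·108 + 3·(-401) − 2·(-1131) = 1536
Option 2 (V := 59):
  H = 129
  Z = 130
  V = 59
  Y = 72 + 3·59 = 249
  B = 45 + 4·129 + 3·59 − 2·249 = 240
Option 3 (H + 44, V := 184):
  H = 129 + 44 = 173
  Z = 130
  V = 184
  Y = 72 + 3·184 = 624
  B = 45 + 4·173 + 3·184 − 2·624 = 41
Comparing — Option 1: B=1536, Option 2: B=240, Option 3: B=41. Lowest is 41 (Option 3).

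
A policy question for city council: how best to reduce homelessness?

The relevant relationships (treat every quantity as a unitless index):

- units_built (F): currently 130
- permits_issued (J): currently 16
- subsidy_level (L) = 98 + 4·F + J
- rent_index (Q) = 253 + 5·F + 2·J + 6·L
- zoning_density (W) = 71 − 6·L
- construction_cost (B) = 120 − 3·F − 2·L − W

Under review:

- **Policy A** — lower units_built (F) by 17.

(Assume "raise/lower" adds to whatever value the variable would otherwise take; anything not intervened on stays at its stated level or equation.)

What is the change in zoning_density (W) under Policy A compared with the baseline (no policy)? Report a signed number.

Baseline:
  F = 130
  J = 16
  L = 98 + 4·130 + 16 = 634
  W = 71 − 6·634 = -3733
Policy A (F − 17):
  F = 130 − 17 = 113
  J = 16
  L = 98 + 4·113 + 16 = 566
  W = 71 − 6·566 = -3325
Change in W: -3325 − (-3733) = 408

408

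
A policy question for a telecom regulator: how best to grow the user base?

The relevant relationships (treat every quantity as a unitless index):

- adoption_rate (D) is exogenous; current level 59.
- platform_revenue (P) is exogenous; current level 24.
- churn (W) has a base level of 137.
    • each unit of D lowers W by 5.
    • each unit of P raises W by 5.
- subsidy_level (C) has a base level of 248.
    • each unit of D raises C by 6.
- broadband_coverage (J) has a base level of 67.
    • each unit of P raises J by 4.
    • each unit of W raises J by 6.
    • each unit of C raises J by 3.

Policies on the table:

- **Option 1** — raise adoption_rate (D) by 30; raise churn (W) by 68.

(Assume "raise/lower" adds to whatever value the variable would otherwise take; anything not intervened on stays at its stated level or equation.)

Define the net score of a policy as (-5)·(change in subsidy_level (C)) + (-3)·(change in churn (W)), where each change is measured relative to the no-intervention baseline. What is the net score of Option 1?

Baseline:
  D = 59
  P = 24
  W = 137 − 5·59 + 5·24 = -38
  C = 248 + 6·59 = 602
Option 1 (D + 30, W + 68):
  D = 59 + 30 = 89
  P = 24
  W = 137 − 5·89 + 5·24 (+68 from intervention) = -120
  C = 248 + 6·89 = 782
ΔC = 782 − 602 = 180; ΔW = -120 − (-38) = -82
Score = (-5)·180 + (-3)·(-82) = -654

-654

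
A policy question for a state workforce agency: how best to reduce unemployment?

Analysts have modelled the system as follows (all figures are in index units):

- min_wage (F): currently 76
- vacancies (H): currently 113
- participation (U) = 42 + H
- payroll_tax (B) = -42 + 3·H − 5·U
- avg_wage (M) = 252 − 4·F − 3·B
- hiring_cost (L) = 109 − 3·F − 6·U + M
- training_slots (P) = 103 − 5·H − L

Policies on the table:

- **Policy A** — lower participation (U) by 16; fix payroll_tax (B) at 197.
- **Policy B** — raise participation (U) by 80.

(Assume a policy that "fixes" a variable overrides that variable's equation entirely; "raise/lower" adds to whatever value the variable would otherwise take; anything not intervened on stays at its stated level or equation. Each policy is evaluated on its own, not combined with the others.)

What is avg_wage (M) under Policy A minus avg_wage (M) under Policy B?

-3225

Policy A (U − 16, B := 197):
  F = 76
  H = 113
  U = 42 + 113 (−16 from intervention) = 139
  B = 197
  M = 252 − 4·76 − 3·197 = -643
Policy B (U + 80):
  F = 76
  H = 113
  U = 42 + 113 (+80 from intervention) = 235
  B = -42 + 3·113 − 5·235 = -878
  M = 252 − 4·76 − 3·(-878) = 2582
M: -643 − 2582 = -3225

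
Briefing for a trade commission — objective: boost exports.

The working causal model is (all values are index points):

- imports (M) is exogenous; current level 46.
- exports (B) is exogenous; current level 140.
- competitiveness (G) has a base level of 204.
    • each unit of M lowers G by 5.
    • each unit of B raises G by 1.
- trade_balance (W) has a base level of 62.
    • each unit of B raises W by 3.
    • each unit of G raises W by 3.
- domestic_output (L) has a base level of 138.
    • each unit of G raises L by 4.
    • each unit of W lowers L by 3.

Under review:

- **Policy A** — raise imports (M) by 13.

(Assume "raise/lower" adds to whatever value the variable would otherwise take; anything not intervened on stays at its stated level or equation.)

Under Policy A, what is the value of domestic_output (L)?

Policy A (M + 13):
  M = 46 + 13 = 59
  B = 140
  G = 204 − 5·59 + 140 = 49
  W = 62 + 3·140 + 3·49 = 629
  L = 138 + 4·49 − 3·629 = -1553

-1553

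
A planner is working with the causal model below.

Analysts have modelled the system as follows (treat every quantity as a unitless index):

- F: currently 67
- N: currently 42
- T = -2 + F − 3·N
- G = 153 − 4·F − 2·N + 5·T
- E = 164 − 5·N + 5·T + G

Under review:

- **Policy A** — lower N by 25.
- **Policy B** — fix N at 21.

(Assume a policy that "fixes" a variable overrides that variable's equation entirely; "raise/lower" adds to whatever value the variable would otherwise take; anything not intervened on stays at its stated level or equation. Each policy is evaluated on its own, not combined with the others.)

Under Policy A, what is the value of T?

14

Policy A (N − 25):
  F = 67
  N = 42 − 25 = 17
  T = -2 + 67 − 3·17 = 14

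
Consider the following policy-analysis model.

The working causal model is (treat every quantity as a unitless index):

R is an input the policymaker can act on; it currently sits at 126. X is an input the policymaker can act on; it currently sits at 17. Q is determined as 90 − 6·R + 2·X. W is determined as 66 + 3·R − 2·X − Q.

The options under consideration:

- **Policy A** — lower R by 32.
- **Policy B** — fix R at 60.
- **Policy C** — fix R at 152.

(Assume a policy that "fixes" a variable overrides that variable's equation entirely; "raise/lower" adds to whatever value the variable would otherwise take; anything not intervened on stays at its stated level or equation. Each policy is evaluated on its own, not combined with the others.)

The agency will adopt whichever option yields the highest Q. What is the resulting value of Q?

-236

Policy A (R − 32):
  R = 126 − 32 = 94
  X = 17
  Q = 90 − 6·94 + 2·17 = -440
Policy B (R := 60):
  R = 60
  X = 17
  Q = 90 − 6·60 + 2·17 = -236
Policy C (R := 152):
  R = 152
  X = 17
  Q = 90 − 6·152 + 2·17 = -788
Comparing — Policy A: Q=-440, Policy B: Q=-236, Policy C: Q=-788. Highest is -236 (Policy B).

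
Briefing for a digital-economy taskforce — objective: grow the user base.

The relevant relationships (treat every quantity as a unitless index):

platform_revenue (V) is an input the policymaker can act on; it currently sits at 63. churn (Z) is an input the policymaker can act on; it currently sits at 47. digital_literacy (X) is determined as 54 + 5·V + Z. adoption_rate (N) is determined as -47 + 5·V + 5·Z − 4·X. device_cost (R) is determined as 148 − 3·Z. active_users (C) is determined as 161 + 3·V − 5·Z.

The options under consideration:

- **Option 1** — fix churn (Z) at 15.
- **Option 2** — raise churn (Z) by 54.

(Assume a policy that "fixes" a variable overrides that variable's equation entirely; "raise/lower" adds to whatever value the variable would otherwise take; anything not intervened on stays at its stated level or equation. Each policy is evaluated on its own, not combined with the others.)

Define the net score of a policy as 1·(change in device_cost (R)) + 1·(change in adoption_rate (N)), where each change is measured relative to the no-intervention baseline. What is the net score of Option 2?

Baseline:
  V = 63
  Z = 47
  X = 54 + 5·63 + 47 = 416
  N = -47 + 5·63 + 5·47 − 4·416 = -1161
  R = 148 − 3·47 = 7
Option 2 (Z + 54):
  V = 63
  Z = 47 + 54 = 101
  X = 54 + 5·63 + 101 = 470
  N = -47 + 5·63 + 5·101 − 4·470 = -1107
  R = 148 − 3·101 = -155
ΔR = -155 − 7 = -162; ΔN = -1107 − (-1161) = 54
Score = 1·(-162) + 1·54 = -108

-108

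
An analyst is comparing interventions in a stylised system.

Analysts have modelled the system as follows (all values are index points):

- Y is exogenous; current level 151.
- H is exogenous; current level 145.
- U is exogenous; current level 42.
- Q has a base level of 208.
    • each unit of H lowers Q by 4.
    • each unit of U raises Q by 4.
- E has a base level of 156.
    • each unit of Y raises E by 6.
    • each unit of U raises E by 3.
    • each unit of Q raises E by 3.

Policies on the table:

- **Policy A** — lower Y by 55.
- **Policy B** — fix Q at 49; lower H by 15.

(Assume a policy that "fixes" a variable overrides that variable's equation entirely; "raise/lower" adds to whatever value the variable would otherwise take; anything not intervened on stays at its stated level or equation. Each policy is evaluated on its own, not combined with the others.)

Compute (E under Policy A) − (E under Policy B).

Policy A (Y − 55):
  Y = 151 − 55 = 96
  H = 145
  U = 42
  Q = 208 − 4·145 + 4·42 = -204
  E = 156 + 6·96 + 3·42 + 3·(-204) = 246
Policy B (Q := 49, H − 15):
  Y = 151
  H = 145 − 15 = 130
  U = 42
  Q = 49
  E = 156 + 6·151 + 3·42 + 3·49 = 1335
E: 246 − 1335 = -1089

-1089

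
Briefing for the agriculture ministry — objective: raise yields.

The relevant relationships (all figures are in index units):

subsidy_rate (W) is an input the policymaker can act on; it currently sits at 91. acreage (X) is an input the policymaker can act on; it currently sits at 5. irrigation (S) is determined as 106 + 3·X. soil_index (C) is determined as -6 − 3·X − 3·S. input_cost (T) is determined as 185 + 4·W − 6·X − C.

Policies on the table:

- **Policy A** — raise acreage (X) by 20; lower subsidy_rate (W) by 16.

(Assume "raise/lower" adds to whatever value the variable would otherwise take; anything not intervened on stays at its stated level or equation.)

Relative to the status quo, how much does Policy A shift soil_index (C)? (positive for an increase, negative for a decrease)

-240

Baseline:
  X = 5
  S = 106 + 3·5 = 121
  C = -6 − 3·5 − 3·121 = -384
Policy A (X + 20, W − 16):
  X = 5 + 20 = 25
  S = 106 + 3·25 = 181
  C = -6 − 3·25 − 3·181 = -624
Change in C: -624 − (-384) = -240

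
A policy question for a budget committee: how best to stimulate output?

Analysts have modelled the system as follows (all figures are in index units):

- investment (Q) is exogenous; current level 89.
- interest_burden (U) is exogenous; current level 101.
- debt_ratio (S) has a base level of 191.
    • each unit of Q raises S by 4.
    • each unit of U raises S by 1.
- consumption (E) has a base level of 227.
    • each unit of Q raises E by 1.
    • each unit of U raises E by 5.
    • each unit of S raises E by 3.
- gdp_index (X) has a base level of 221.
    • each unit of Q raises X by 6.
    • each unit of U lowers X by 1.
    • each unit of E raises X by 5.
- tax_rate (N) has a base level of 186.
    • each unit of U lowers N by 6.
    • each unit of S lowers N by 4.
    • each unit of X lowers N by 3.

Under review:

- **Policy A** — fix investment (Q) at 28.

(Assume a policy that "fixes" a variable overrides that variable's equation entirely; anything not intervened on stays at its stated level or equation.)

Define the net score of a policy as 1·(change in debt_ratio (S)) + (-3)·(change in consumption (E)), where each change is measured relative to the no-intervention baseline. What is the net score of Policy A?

2135

Baseline:
  Q = 89
  U = 101
  S = 191 + 4·89 + 101 = 648
  E = 227 + 89 + 5·101 + 3·648 = 2765
Policy A (Q := 28):
  Q = 28
  U = 101
  S = 191 + 4·28 + 101 = 404
  E = 227 + 28 + 5·101 + 3·404 = 1972
ΔS = 404 − 648 = -244; ΔE = 1972 − 2765 = -793
Score = 1·(-244) + (-3)·(-793) = 2135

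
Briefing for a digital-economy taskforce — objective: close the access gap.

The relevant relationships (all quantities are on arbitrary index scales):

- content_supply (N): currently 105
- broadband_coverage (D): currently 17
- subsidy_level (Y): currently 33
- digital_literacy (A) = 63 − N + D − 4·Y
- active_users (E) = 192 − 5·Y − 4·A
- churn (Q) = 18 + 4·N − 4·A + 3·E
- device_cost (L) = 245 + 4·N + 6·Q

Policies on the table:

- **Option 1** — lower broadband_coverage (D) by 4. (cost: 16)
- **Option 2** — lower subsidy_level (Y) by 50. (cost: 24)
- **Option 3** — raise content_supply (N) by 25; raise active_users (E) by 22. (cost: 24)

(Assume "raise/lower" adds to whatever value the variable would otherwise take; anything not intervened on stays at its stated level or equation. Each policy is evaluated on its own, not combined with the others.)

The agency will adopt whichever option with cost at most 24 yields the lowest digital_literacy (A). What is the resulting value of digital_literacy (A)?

-182

Option 1 (D − 4):
  N = 105
  D = 17 − 4 = 13
  Y = 33
  A = 63 − 105 + 13 − 4·33 = -161
Option 2 (Y − 50):
  N = 105
  D = 17
  Y = 33 − 50 = -17
  A = 63 − 105 + 17 − 4·(-17) = 43
Option 3 (N + 25, E + 22):
  N = 105 + 25 = 130
  D = 17
  Y = 33
  A = 63 − 130 + 17 − 4·33 = -182
Comparing — Option 1: A=-161, Option 2: A=43, Option 3: A=-182. Lowest is -182 (Option 3).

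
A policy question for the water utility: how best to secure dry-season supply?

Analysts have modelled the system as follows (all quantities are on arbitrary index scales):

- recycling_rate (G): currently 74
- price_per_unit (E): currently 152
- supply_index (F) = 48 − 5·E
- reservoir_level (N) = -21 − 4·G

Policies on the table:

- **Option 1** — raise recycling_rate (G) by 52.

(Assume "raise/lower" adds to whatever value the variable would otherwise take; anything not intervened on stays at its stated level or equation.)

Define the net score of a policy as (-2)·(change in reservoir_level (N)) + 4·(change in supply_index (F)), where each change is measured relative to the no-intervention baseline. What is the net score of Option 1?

416

Baseline:
  G = 74
  E = 152
  F = 48 − 5·152 = -712
  N = -21 − 4·74 = -317
Option 1 (G + 52):
  G = 74 + 52 = 126
  E = 152
  F = 48 − 5·152 = -712
  N = -21 − 4·126 = -525
ΔN = -525 − (-317) = -208; ΔF = -712 − (-712) = 0
Score = (-2)·(-208) + 4·0 = 416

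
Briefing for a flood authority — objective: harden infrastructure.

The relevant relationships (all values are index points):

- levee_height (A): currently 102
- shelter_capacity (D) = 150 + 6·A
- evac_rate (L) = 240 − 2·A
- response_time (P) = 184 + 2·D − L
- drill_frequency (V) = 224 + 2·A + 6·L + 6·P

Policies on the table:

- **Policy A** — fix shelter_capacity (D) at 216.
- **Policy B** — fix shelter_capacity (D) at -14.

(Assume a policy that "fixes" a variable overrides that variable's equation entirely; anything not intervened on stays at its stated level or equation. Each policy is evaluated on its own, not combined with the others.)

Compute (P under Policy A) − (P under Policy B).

Policy A (D := 216):
  A = 102
  D = 216
  L = 240 − 2·102 = 36
  P = 184 + 2·216 − 36 = 580
Policy B (D := -14):
  A = 102
  D = -14
  L = 240 − 2·102 = 36
  P = 184 + 2·(-14) − 36 = 120
P: 580 − 120 = 460

460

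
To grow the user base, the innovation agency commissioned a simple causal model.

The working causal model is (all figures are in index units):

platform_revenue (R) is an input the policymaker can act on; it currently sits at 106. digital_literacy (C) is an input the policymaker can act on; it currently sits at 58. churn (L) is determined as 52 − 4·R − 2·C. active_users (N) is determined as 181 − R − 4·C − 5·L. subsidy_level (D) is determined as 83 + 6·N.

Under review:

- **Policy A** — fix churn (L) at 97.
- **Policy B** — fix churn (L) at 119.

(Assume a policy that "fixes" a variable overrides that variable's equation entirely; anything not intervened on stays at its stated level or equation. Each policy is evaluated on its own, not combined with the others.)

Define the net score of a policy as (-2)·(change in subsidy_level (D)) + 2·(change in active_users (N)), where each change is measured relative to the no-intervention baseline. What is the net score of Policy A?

29250

Baseline:
  R = 106
  C = 58
  L = 52 − 4·106 − 2·58 = -488
  N = 181 − 106 − 4·58 − 5·(-488) = 2283
  D = 83 + 6·2283 = 13781
Policy A (L := 97):
  R = 106
  C = 58
  L = 97
  N = 181 − 106 − 4·58 − 5·97 = -642
  D = 83 + 6·(-642) = -3769
ΔD = -3769 − 13781 = -17550; ΔN = -642 − 2283 = -2925
Score = (-2)·(-17550) + 2·(-2925) = 29250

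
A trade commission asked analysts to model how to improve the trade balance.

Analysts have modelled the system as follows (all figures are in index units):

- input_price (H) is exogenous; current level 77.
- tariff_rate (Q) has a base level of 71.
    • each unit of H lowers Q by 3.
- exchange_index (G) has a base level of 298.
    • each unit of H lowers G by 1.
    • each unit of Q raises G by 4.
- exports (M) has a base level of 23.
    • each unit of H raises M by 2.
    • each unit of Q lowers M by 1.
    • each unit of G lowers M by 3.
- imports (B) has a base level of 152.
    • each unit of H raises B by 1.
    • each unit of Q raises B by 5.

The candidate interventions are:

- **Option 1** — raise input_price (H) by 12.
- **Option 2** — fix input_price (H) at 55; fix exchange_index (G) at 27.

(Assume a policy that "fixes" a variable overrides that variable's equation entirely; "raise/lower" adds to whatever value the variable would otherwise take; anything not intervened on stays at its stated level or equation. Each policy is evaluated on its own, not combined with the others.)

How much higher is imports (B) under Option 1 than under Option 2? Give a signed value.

Option 1 (H + 12):
  H = 77 + 12 = 89
  Q = 71 − 3·89 = -196
  B = 152 + 89 + 5·(-196) = -739
Option 2 (H := 55, G := 27):
  H = 55
  Q = 71 − 3·55 = -94
  B = 152 + 55 + 5·(-94) = -263
B: -739 − (-263) = -476

-476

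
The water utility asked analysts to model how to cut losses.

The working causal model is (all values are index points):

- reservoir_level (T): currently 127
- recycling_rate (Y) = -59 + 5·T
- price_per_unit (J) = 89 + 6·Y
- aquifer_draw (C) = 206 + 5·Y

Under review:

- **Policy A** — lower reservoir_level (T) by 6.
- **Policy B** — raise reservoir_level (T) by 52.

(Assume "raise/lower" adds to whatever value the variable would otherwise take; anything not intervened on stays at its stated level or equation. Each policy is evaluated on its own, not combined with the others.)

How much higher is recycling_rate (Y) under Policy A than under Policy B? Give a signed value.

-290

Policy A (T − 6):
  T = 127 − 6 = 121
  Y = -59 + 5·121 = 546
Policy B (T + 52):
  T = 127 + 52 = 179
  Y = -59 + 5·179 = 836
Y: 546 − 836 = -290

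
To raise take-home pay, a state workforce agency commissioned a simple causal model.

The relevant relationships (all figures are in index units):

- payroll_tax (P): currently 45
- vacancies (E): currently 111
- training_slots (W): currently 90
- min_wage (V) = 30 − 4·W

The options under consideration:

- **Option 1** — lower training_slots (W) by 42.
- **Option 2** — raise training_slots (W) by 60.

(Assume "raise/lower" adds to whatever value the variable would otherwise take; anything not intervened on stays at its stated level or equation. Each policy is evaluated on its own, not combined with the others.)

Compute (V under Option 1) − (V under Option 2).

408

Option 1 (W − 42):
  W = 90 − 42 = 48
  V = 30 − 4·48 = -162
Option 2 (W + 60):
  W = 90 + 60 = 150
  V = 30 − 4·150 = -570
V: -162 − (-570) = 408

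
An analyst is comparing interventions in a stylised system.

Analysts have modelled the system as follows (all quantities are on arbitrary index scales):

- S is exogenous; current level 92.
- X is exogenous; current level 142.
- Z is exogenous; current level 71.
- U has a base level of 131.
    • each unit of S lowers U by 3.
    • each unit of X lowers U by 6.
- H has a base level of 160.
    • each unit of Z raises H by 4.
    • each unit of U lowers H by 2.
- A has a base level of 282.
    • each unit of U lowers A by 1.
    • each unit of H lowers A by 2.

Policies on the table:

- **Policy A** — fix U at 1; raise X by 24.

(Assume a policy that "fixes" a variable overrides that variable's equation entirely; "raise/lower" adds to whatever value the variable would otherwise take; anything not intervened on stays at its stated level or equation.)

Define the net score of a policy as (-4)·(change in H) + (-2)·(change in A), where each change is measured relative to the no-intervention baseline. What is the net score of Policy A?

1996

Baseline:
  S = 92
  X = 142
  Z = 71
  U = 131 − 3·92 − 6·142 = -997
  H = 160 + 4·71 − 2·(-997) = 2438
  A = 282 − (-997) − 2·2438 = -3597
Policy A (U := 1, X + 24):
  S = 92
  X = 142 + 24 = 166
  Z = 71
  U = 1
  H = 160 + 4·71 − 2·1 = 442
  A = 282 − 1 − 2·442 = -603
ΔH = 442 − 2438 = -1996; ΔA = -603 − (-3597) = 2994
Score = (-4)·(-1996) + (-2)·2994 = 1996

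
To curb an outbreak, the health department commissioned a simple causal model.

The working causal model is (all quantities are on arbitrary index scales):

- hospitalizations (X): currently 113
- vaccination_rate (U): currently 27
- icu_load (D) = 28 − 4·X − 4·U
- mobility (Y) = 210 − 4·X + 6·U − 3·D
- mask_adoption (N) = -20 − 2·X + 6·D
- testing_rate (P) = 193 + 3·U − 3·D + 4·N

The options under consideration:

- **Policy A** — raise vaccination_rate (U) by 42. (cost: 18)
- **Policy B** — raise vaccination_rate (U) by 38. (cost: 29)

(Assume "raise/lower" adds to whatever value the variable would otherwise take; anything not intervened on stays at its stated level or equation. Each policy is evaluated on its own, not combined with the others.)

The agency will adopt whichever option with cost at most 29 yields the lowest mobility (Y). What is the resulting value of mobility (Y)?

Policy A (U + 42):
  X = 113
  U = 27 + 42 = 69
  D = 28 − 4·113 − 4·69 = -700
  Y = 210 − 4·113 + 6·69 − 3·(-700) = 2272
Policy B (U + 38):
  X = 113
  U = 27 + 38 = 65
  D = 28 − 4·113 − 4·65 = -684
  Y = 210 − 4·113 + 6·65 − 3·(-684) = 2200
Comparing — Policy A: Y=2272, Policy B: Y=2200. Lowest is 2200 (Policy B).

2200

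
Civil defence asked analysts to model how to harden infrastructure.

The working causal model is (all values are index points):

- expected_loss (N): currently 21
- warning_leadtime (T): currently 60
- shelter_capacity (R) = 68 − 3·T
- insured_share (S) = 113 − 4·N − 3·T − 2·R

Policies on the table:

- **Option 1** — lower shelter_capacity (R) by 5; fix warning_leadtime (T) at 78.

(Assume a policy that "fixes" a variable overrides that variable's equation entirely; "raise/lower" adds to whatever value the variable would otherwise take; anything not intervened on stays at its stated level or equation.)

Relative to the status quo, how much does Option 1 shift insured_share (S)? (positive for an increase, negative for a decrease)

64

Baseline:
  N = 21
  T = 60
  R = 68 − 3·60 = -112
  S = 113 − 4·21 − 3·60 − 2·(-112) = 73
Option 1 (R − 5, T := 78):
  N = 21
  T = 78
  R = 68 − 3·78 (−5 from intervention) = -171
  S = 113 − 4·21 − 3·78 − 2·(-171) = 137
Change in S: 137 − 73 = 64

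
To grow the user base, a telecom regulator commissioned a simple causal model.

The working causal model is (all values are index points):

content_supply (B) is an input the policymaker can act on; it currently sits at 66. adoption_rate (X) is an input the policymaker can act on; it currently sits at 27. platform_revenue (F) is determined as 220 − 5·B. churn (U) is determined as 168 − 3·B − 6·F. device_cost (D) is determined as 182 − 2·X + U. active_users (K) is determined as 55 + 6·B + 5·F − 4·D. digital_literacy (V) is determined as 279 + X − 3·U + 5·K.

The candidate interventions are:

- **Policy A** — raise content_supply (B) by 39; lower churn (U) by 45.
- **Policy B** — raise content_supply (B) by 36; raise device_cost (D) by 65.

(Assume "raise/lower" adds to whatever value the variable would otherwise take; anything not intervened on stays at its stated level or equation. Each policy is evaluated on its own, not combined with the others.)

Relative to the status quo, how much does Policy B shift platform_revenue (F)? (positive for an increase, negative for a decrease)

-180

Baseline:
  B = 66
  F = 220 − 5·66 = -110
Policy B (B + 36, D + 65):
  B = 66 + 36 = 102
  F = 220 − 5·102 = -290
Change in F: -290 − (-110) = -180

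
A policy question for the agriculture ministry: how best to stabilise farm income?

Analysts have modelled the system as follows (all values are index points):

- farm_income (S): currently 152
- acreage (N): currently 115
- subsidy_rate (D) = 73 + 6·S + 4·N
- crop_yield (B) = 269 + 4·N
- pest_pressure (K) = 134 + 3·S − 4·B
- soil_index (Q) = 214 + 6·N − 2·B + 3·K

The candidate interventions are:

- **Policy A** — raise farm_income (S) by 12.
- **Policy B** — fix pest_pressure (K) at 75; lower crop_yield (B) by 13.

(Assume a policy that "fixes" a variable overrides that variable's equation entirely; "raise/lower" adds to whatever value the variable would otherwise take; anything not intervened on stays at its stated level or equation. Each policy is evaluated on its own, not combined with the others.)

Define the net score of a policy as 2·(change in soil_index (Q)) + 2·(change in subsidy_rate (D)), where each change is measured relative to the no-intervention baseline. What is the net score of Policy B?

Baseline:
  S = 152
  N = 115
  D = 73 + 6·152 + 4·115 = 1445
  B = 269 + 4·115 = 729
  K = 134 + 3·152 − 4·729 = -2326
  Q = 214 + 6·115 − 2·729 + 3·(-2326) = -7532
Policy B (K := 75, B − 13):
  S = 152
  N = 115
  D = 73 + 6·152 + 4·115 = 1445
  B = 269 + 4·115 (−13 from intervention) = 716
  K = 75
  Q = 214 + 6·115 − 2·716 + 3·75 = -303
ΔQ = -303 − (-7532) = 7229; ΔD = 1445 − 1445 = 0
Score = 2·7229 + 2·0 = 14458

14458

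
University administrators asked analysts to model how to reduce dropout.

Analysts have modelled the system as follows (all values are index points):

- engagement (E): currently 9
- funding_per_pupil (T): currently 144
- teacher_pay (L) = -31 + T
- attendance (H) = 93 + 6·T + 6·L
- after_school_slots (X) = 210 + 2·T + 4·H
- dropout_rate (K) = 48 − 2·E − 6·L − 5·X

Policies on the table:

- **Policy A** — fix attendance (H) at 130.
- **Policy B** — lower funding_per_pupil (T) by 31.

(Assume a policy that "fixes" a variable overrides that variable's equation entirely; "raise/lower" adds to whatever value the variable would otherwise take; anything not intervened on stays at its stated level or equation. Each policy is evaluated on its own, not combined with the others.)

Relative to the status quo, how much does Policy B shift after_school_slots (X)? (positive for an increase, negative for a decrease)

Baseline:
  T = 144
  L = -31 + 144 = 113
  H = 93 + 6·144 + 6·113 = 1635
  X = 210 + 2·144 + 4·1635 = 7038
Policy B (T − 31):
  T = 144 − 31 = 113
  L = -31 + 113 = 82
  H = 93 + 6·113 + 6·82 = 1263
  X = 210 + 2·113 + 4·1263 = 5488
Change in X: 5488 − 7038 = -1550

-1550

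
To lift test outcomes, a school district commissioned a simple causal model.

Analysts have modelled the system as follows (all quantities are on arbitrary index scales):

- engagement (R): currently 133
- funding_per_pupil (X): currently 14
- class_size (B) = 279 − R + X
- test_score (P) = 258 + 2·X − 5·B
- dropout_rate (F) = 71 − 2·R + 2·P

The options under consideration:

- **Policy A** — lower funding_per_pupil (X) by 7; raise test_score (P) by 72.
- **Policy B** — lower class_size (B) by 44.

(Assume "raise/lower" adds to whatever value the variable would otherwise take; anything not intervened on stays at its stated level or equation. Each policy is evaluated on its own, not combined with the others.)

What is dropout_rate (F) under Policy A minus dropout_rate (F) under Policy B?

-254

Policy A (X − 7, P + 72):
  R = 133
  X = 14 − 7 = 7
  B = 279 − 133 + 7 = 153
  P = 258 + 2·7 − 5·153 (+72 from intervention) = -421
  F = 71 − 2·133 + 2·(-421) = -1037
Policy B (B − 44):
  R = 133
  X = 14
  B = 279 − 133 + 14 (−44 from intervention) = 116
  P = 258 + 2·14 − 5·116 = -294
  F = 71 − 2·133 + 2·(-294) = -783
F: -1037 − (-783) = -254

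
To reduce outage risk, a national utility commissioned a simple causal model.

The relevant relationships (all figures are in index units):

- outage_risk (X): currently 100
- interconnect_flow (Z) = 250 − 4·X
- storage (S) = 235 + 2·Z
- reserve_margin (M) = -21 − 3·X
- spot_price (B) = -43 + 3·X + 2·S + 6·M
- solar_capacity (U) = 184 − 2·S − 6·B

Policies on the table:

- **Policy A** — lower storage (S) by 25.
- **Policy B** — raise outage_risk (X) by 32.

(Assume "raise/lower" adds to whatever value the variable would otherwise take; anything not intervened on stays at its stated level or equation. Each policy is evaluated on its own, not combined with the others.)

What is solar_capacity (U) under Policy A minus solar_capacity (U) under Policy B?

-6114

Policy A (S − 25):
  X = 100
  Z = 250 − 4·100 = -150
  S = 235 + 2·(-150) (−25 from intervention) = -90
  M = -21 − 3·100 = -321
  B = -43 + 3·100 + 2·(-90) + 6·(-321) = -1849
  U = 184 − 2·(-90) − 6·(-1849) = 11458
Policy B (X + 32):
  X = 100 + 32 = 132
  Z = 250 − 4·132 = -278
  S = 235 + 2·(-278) = -321
  M = -21 − 3·132 = -417
  B = -43 + 3·132 + 2·(-321) + 6·(-417) = -2791
  U = 184 − 2·(-321) − 6·(-2791) = 17572
U: 11458 − 17572 = -6114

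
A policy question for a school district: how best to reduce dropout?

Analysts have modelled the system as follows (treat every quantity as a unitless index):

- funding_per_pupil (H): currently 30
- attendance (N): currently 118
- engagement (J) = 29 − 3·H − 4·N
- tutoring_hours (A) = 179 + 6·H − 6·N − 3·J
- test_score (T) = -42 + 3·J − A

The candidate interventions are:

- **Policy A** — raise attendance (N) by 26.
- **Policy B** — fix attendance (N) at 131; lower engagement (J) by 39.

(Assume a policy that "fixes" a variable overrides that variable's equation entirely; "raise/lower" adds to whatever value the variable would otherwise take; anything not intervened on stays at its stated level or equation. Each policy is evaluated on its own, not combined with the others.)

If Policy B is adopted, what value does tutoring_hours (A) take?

Policy B (N := 131, J − 39):
  H = 30
  N = 131
  J = 29 − 3·30 − 4·131 (−39 from intervention) = -624
  A = 179 + 6·30 − 6·131 − 3·(-624) = 1445

1445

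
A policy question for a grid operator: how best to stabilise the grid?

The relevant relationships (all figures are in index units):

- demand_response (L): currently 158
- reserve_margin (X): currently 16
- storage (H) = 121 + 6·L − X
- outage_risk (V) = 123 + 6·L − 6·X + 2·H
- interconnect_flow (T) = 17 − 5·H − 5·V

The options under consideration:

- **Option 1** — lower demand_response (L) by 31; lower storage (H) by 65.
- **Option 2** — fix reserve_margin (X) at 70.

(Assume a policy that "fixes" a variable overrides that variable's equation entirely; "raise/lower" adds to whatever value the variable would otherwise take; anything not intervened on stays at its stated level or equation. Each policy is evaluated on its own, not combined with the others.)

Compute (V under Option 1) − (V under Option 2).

-256

Option 1 (L − 31, H − 65):
  L = 158 − 31 = 127
  X = 16
  H = 121 + 6·127 − 16 (−65 from intervention) = 802
  V = 123 + 6·127 − 6·16 + 2·802 = 2393
Option 2 (X := 70):
  L = 158
  X = 70
  H = 121 + 6·158 − 70 = 999
  V = 123 + 6·158 − 6·70 + 2·999 = 2649
V: 2393 − 2649 = -256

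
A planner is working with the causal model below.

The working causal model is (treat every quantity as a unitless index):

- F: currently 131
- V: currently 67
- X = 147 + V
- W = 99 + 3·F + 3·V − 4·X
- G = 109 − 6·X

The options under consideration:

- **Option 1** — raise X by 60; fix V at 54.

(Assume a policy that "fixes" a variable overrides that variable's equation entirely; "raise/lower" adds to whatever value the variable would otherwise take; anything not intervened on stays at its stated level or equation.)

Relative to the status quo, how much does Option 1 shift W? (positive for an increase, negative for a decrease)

-227

Baseline:
  F = 131
  V = 67
  X = 147 + 67 = 214
  W = 99 + 3·131 + 3·67 − 4·214 = -163
Option 1 (X + 60, V := 54):
  F = 131
  V = 54
  X = 147 + 54 (+60 from intervention) = 261
  W = 99 + 3·131 + 3·54 − 4·261 = -390
Change in W: -390 − (-163) = -227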